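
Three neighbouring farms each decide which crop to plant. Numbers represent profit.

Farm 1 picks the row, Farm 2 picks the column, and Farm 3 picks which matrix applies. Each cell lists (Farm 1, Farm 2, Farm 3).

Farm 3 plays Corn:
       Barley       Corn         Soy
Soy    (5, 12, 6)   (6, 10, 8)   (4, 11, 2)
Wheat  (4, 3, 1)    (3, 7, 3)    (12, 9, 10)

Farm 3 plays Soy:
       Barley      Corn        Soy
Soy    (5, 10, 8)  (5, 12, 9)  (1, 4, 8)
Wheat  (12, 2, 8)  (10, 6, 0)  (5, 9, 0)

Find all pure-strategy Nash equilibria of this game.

(Soy, Barley, Corn): Farm 3 can switch to Soy (6 → 8). Not NE.
(Soy, Barley, Soy): Farm 1 can switch to Wheat (5 → 12). Not NE.
(Soy, Corn, Corn): Farm 2 can switch to Barley (10 → 12). Not NE.
(Soy, Corn, Soy): Farm 1 can switch to Wheat (5 → 10). Not NE.
(Soy, Soy, Corn): Farm 1 can switch to Wheat (4 → 12). Not NE.
(Soy, Soy, Soy): Farm 1 can switch to Wheat (1 → 5). Not NE.
(Wheat, Barley, Corn): Farm 1 can switch to Soy (4 → 5). Not NE.
(Wheat, Barley, Soy): Farm 2 can switch to Corn (2 → 6). Not NE.
(Wheat, Corn, Corn): Farm 1 can switch to Soy (3 → 6). Not NE.
(Wheat, Corn, Soy): Farm 2 can switch to Soy (6 → 9). Not NE.
(Wheat, Soy, Corn): Farm 1 gets 12, best alternative 4; Farm 2 gets 9, best alternative 7; Farm 3 gets 10, best alternative 0. No profitable deviation — NE.
(The remaining 1 profile has a profitable deviation by the same check.)

(Wheat, Soy, Corn)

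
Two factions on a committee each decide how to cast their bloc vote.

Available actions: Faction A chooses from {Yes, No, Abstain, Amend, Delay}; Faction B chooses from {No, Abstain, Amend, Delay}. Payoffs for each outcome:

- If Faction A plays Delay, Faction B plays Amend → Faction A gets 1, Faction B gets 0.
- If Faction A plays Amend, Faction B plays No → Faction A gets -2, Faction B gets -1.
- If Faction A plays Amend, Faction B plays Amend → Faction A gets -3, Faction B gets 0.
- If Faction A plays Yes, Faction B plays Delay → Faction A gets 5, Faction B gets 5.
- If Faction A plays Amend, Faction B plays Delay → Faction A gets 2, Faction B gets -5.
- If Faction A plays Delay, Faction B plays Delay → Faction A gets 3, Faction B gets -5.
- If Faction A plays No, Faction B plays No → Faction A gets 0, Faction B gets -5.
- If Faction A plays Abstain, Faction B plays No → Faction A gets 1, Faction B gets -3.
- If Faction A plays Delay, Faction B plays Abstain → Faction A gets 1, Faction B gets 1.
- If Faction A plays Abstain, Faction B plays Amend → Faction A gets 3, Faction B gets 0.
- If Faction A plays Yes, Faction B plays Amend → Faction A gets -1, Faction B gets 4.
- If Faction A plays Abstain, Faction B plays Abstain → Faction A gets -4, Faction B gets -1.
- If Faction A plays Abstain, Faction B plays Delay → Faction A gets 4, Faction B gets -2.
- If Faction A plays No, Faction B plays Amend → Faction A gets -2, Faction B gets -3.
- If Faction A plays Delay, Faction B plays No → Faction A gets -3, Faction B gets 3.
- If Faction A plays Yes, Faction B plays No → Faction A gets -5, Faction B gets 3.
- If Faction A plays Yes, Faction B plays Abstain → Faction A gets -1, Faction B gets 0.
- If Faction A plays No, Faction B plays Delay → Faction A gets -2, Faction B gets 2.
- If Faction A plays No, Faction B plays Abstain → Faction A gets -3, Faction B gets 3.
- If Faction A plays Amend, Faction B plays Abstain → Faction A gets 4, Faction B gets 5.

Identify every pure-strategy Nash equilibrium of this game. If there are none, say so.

For each player, find the best response to each opponent profile; mutual best responses are the pure NE.
Faction A against No: payoffs -5, 0, 1, -2, -3 → best response Abstain.
Faction A against Abstain: payoffs -1, -3, -4, 4, 1 → best response Amend.
Faction A against Amend: payoffs -1, -2, 3, -3, 1 → best response Abstain.
Faction A against Delay: payoffs 5, -2, 4, 2, 3 → best response Yes.
Faction B against Yes: payoffs 3, 0, 4, 5 → best response Delay.
Faction B against No: payoffs -5, 3, -3, 2 → best response Abstain.
Faction B against Abstain: payoffs -3, -1, 0, -2 → best response Amend.
Faction B against Amend: payoffs -1, 5, 0, -5 → best response Abstain.
Faction B against Delay: payoffs 3, 1, 0, -5 → best response No.
Mutual best responses: (Yes, Delay); (Abstain, Amend); (Amend, Abstain).

(Yes, Delay), (Abstain, Amend), (Amend, Abstain)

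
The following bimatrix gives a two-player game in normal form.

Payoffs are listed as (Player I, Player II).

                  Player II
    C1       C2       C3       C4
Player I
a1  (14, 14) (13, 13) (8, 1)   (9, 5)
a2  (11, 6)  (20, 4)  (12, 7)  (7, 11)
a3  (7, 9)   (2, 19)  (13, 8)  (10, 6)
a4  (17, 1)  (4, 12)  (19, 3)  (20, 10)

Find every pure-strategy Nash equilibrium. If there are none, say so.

Player I against C1: payoffs 14, 11, 7, 17 → best response a4.
Player I against C2: payoffs 13, 20, 2, 4 → best response a2.
Player I against C3: payoffs 8, 12, 13, 19 → best response a4.
Player I against C4: payoffs 9, 7, 10, 20 → best response a4.
Player II against a1: payoffs 14, 13, 1, 5 → best response C1.
Player II against a2: payoffs 6, 4, 7, 11 → best response C4.
Player II against a3: payoffs 9, 19, 8, 6 → best response C2.
Player II against a4: payoffs 1, 12, 3, 10 → best response C2.
No profile is a mutual best response for all players.

This game has no pure Nash equilibrium.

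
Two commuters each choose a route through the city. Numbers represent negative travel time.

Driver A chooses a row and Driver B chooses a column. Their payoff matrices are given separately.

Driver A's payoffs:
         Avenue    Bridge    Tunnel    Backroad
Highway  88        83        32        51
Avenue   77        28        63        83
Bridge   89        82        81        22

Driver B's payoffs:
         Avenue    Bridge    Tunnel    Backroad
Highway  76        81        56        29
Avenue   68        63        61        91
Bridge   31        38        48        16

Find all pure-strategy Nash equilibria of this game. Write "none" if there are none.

Driver A against Avenue: payoffs 88, 77, 89 → best response Bridge.
Driver A against Bridge: payoffs 83, 28, 82 → best response Highway.
Driver A against Tunnel: payoffs 32, 63, 81 → best response Bridge.
Driver A against Backroad: payoffs 51, 83, 22 → best response Avenue.
Driver B against Highway: payoffs 76, 81, 56, 29 → best response Bridge.
Driver B against Avenue: payoffs 68, 63, 61, 91 → best response Backroad.
Driver B against Bridge: payoffs 31, 38, 48, 16 → best response Tunnel.
Mutual best responses: (Highway, Bridge); (Avenue, Backroad); (Bridge, Tunnel).

The pure Nash equilibria are (Highway, Bridge), (Avenue, Backroad), (Bridge, Tunnel).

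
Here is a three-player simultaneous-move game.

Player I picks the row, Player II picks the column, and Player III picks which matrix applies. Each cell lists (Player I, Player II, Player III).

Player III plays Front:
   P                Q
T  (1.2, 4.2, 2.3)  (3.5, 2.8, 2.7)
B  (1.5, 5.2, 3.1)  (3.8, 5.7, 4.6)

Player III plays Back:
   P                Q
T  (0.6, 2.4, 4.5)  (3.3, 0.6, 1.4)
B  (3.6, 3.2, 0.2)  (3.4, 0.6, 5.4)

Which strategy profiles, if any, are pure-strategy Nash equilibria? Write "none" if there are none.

For each player, find the best response to each opponent profile; mutual best responses are the pure NE.
Player I against (P, Front): payoffs 1.2, 1.5 → best response B.
Player I against (P, Back): payoffs 0.6, 3.6 → best response B.
Player I against (Q, Front): payoffs 3.5, 3.8 → best response B.
Player I against (Q, Back): payoffs 3.3, 3.4 → best response B.
Player II against (T, Front): payoffs 4.2, 2.8 → best response P.
Player II against (T, Back): payoffs 2.4, 0.6 → best response P.
Player II against (B, Front): payoffs 5.2, 5.7 → best response Q.
Player II against (B, Back): payoffs 3.2, 0.6 → best response P.
Player III against (T, P): payoffs 2.3, 4.5 → best response Back.
Player III against (T, Q): payoffs 2.7, 1.4 → best response Front.
Player III against (B, P): payoffs 3.1, 0.2 → best response Front.
Player III against (B, Q): payoffs 4.6, 5.4 → best response Back.
No profile is a mutual best response for all players.

No pure-strategy Nash equilibrium.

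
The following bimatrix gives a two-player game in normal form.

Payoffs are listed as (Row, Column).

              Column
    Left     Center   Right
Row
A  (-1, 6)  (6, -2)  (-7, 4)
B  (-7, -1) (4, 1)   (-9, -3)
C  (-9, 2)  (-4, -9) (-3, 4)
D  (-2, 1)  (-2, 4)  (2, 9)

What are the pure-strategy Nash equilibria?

(A, Left): Row gets -1, best alternative -2; Column gets 6, best alternative 4. No profitable deviation — NE.
(A, Center): Column can switch to Left (-2 → 6). Not NE.
(A, Right): Row can switch to C (-7 → -3). Not NE.
(B, Left): Row can switch to A (-7 → -1). Not NE.
(B, Center): Row can switch to A (4 → 6). Not NE.
(B, Right): Row can switch to A (-9 → -7). Not NE.
(C, Left): Row can switch to A (-9 → -1). Not NE.
(C, Center): Row can switch to A (-4 → 6). Not NE.
(C, Right): Row can switch to D (-3 → 2). Not NE.
(D, Left): Row can switch to A (-2 → -1). Not NE.
(D, Center): Row can switch to A (-2 → 6). Not NE.
(D, Right): Row gets 2, best alternative -3; Column gets 9, best alternative 4. No profitable deviation — NE.

Pure-strategy Nash equilibria: (A, Left); (D, Right)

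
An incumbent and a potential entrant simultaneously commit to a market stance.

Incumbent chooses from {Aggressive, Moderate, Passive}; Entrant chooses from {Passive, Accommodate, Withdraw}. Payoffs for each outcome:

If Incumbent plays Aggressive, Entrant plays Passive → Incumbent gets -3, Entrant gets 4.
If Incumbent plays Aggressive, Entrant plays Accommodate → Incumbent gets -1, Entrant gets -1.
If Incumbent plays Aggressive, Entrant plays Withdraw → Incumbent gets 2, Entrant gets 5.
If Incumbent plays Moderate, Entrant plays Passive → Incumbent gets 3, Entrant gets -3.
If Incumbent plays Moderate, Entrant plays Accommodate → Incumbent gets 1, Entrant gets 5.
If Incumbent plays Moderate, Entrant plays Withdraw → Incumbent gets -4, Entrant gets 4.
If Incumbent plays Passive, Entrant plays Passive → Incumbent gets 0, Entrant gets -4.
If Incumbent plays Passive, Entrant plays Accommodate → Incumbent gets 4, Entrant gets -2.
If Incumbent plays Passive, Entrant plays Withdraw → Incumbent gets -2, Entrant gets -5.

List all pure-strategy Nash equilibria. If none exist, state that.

(Aggressive, Passive): Incumbent can switch to Moderate (-3 → 3). Not NE.
(Aggressive, Accommodate): Incumbent can switch to Moderate (-1 → 1). Not NE.
(Aggressive, Withdraw): Incumbent gets 2, best alternative -2; Entrant gets 5, best alternative 4. No profitable deviation — NE.
(Moderate, Passive): Entrant can switch to Accommodate (-3 → 5). Not NE.
(Moderate, Accommodate): Incumbent can switch to Passive (1 → 4). Not NE.
(Moderate, Withdraw): Incumbent can switch to Aggressive (-4 → 2). Not NE.
(Passive, Passive): Incumbent can switch to Moderate (0 → 3). Not NE.
(Passive, Accommodate): Incumbent gets 4, best alternative 1; Entrant gets -2, best alternative -4. No profitable deviation — NE.
(Passive, Withdraw): Incumbent can switch to Aggressive (-2 → 2). Not NE.

Pure-strategy Nash equilibria: (Aggressive, Withdraw) and (Passive, Accommodate)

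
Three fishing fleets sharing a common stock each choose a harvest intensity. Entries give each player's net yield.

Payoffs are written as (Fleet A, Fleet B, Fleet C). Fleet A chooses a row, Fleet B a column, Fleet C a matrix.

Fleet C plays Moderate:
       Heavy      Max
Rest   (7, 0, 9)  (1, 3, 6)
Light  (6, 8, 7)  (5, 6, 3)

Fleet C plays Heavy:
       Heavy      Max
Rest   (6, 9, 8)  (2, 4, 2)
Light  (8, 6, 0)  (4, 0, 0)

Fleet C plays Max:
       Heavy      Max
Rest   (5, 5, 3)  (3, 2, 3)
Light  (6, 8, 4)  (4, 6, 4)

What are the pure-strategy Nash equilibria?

(Rest, Heavy, Moderate): Fleet B can switch to Max (0 → 3). Not NE.
(Rest, Heavy, Heavy): Fleet A can switch to Light (6 → 8). Not NE.
(Rest, Heavy, Max): Fleet A can switch to Light (5 → 6). Not NE.
(Rest, Max, Moderate): Fleet A can switch to Light (1 → 5). Not NE.
(Rest, Max, Heavy): Fleet A can switch to Light (2 → 4). Not NE.
(Rest, Max, Max): Fleet A can switch to Light (3 → 4). Not NE.
(The remaining 6 profiles each have a profitable deviation by the same check.)

There is no pure-strategy Nash equilibrium.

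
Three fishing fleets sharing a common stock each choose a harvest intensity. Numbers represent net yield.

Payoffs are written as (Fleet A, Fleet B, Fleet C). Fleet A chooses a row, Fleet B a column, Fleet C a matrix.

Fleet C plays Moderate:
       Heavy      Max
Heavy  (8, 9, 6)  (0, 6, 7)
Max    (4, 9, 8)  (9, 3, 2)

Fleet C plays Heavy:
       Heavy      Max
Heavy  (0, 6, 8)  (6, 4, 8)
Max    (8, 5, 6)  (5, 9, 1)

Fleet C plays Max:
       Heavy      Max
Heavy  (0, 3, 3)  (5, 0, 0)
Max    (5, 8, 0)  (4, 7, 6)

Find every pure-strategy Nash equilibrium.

No pure-strategy Nash equilibrium.

Check each profile: it is a Nash equilibrium iff no player can strictly gain by switching unilaterally.
(Heavy, Heavy, Moderate): Fleet C can switch to Heavy (6 → 8). Not NE.
(Heavy, Heavy, Heavy): Fleet A can switch to Max (0 → 8). Not NE.
(Heavy, Heavy, Max): Fleet A can switch to Max (0 → 5). Not NE.
(Heavy, Max, Moderate): Fleet A can switch to Max (0 → 9). Not NE.
(Heavy, Max, Heavy): Fleet B can switch to Heavy (4 → 6). Not NE.
(Heavy, Max, Max): Fleet B can switch to Heavy (0 → 3). Not NE.
(Max, Heavy, Moderate): Fleet A can switch to Heavy (4 → 8). Not NE.
(Max, Heavy, Heavy): Fleet B can switch to Max (5 → 9). Not NE.
(Max, Heavy, Max): Fleet C can switch to Moderate (0 → 8). Not NE.
(Max, Max, Moderate): Fleet B can switch to Heavy (3 → 9). Not NE.
(Max, Max, Heavy): Fleet A can switch to Heavy (5 → 6). Not NE.
(Max, Max, Max): Fleet A can switch to Heavy (4 → 5). Not NE.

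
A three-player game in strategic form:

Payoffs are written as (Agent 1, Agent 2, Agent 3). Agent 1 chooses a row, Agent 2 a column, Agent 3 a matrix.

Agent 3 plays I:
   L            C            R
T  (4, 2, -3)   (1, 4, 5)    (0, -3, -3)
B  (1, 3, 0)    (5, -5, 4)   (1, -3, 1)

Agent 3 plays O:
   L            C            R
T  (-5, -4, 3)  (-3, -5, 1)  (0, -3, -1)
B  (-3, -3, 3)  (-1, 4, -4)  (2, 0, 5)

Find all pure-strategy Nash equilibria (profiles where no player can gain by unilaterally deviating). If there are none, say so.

(T, L, I): Agent 2 can switch to C (2 → 4). Not NE.
(T, L, O): Agent 1 can switch to B (-5 → -3). Not NE.
(T, C, I): Agent 1 can switch to B (1 → 5). Not NE.
(T, C, O): Agent 1 can switch to B (-3 → -1). Not NE.
(T, R, I): Agent 1 can switch to B (0 → 1). Not NE.
(T, R, O): Agent 1 can switch to B (0 → 2). Not NE.
(The remaining 6 profiles each have a profitable deviation by the same check.)

No pure-strategy Nash equilibrium.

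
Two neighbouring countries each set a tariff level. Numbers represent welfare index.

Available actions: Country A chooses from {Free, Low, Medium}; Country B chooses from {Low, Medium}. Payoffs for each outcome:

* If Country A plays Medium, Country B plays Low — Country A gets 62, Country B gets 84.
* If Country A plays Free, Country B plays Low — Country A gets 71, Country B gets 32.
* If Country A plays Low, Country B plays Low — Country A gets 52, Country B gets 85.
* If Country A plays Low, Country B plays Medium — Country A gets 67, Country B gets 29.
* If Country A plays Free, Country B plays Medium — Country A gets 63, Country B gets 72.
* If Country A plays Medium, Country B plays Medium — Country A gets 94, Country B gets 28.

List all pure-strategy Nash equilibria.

For each player, find the best response to each opponent profile; mutual best responses are the pure NE.
Country A against Low: payoffs 71, 52, 62 → best response Free.
Country A against Medium: payoffs 63, 67, 94 → best response Medium.
Country B against Free: payoffs 32, 72 → best response Medium.
Country B against Low: payoffs 85, 29 → best response Low.
Country B against Medium: payoffs 84, 28 → best response Low.
No profile is a mutual best response for all players.

No pure-strategy Nash equilibrium.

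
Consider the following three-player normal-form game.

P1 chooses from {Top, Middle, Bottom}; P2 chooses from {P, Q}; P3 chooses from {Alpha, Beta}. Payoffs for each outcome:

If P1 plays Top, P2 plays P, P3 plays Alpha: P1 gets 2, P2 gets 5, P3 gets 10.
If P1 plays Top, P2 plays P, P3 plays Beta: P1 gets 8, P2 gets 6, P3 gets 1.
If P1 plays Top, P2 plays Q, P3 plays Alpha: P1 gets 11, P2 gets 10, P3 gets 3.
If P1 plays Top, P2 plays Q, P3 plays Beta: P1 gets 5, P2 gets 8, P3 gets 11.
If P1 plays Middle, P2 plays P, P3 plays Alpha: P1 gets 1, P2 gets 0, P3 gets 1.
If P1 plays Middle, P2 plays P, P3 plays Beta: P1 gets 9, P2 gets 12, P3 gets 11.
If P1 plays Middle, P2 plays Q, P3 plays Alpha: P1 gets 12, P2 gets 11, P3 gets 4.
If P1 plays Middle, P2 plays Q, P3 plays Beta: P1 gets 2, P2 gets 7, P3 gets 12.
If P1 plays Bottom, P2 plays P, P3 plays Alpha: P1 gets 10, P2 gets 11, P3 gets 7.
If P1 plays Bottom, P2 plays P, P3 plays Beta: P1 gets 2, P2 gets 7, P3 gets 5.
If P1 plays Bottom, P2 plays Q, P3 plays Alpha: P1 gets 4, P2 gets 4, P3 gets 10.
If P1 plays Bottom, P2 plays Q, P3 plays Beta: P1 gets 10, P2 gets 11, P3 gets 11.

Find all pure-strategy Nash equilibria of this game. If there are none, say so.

(Middle, P, Beta); (Bottom, P, Alpha); (Bottom, Q, Beta)

P1 against (P, Alpha): payoffs 2, 1, 10 → best response Bottom.
P1 against (P, Beta): payoffs 8, 9, 2 → best response Middle.
P1 against (Q, Alpha): payoffs 11, 12, 4 → best response Middle.
P1 against (Q, Beta): payoffs 5, 2, 10 → best response Bottom.
P2 against (Top, Alpha): payoffs 5, 10 → best response Q.
P2 against (Top, Beta): payoffs 6, 8 → best response Q.
P2 against (Middle, Alpha): payoffs 0, 11 → best response Q.
P2 against (Middle, Beta): payoffs 12, 7 → best response P.
P2 against (Bottom, Alpha): payoffs 11, 4 → best response P.
P2 against (Bottom, Beta): payoffs 7, 11 → best response Q.
P3 against (Top, P): payoffs 10, 1 → best response Alpha.
P3 against (Top, Q): payoffs 3, 11 → best response Beta.
P3 against (Middle, P): payoffs 1, 11 → best response Beta.
P3 against (Middle, Q): payoffs 4, 12 → best response Beta.
P3 against (Bottom, P): payoffs 7, 5 → best response Alpha.
P3 against (Bottom, Q): payoffs 10, 11 → best response Beta.
Mutual best responses: (Middle, P, Beta); (Bottom, P, Alpha); (Bottom, Q, Beta).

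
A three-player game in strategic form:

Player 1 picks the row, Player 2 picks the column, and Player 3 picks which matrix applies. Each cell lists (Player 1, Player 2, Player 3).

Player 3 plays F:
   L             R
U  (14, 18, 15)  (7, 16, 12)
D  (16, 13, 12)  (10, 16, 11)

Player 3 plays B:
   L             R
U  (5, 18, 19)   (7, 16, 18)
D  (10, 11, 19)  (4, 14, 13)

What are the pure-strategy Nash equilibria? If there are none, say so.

Player 1 against (L, F): payoffs 14, 16 → best response D.
Player 1 against (L, B): payoffs 5, 10 → best response D.
Player 1 against (R, F): payoffs 7, 10 → best response D.
Player 1 against (R, B): payoffs 7, 4 → best response U.
Player 2 against (U, F): payoffs 18, 16 → best response L.
Player 2 against (U, B): payoffs 18, 16 → best response L.
Player 2 against (D, F): payoffs 13, 16 → best response R.
Player 2 against (D, B): payoffs 11, 14 → best response R.
Player 3 against (U, L): payoffs 15, 19 → best response B.
Player 3 against (U, R): payoffs 12, 18 → best response B.
Player 3 against (D, L): payoffs 12, 19 → best response B.
Player 3 against (D, R): payoffs 11, 13 → best response B.
No profile is a mutual best response for all players.

This game has no pure Nash equilibrium.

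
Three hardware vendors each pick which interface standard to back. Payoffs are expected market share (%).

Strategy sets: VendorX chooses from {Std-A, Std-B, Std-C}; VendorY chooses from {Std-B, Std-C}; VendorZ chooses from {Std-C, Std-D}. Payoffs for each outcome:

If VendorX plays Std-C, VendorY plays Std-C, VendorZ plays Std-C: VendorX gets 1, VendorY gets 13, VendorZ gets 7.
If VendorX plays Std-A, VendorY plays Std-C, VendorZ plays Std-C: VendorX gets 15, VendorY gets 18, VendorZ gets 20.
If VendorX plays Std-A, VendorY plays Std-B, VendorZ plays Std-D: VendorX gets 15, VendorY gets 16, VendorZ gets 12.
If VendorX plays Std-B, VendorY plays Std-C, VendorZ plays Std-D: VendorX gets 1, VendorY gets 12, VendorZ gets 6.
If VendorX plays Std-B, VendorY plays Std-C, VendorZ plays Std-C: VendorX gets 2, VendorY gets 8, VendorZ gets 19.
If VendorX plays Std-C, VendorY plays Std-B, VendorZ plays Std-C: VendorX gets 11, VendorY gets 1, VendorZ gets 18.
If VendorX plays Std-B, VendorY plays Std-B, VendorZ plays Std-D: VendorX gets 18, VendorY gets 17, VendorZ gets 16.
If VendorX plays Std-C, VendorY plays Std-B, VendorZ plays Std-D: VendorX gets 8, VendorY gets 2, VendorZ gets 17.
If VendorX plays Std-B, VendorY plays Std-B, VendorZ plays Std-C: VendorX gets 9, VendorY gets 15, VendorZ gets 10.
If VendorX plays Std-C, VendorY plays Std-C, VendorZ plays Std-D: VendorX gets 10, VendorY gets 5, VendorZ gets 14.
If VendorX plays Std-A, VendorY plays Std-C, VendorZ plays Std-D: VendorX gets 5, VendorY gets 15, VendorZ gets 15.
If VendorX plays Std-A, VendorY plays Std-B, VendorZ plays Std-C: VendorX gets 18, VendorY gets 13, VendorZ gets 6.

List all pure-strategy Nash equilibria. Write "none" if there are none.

Mark each player's best response to every combination of opponents' strategies; a profile where every player is best-responding is a pure Nash equilibrium.
VendorX against (Std-B, Std-C): payoffs 18, 9, 11 → best response Std-A.
VendorX against (Std-B, Std-D): payoffs 15, 18, 8 → best response Std-B.
VendorX against (Std-C, Std-C): payoffs 15, 2, 1 → best response Std-A.
VendorX against (Std-C, Std-D): payoffs 5, 1, 10 → best response Std-C.
VendorY against (Std-A, Std-C): payoffs 13, 18 → best response Std-C.
VendorY against (Std-A, Std-D): payoffs 16, 15 → best response Std-B.
VendorY against (Std-B, Std-C): payoffs 15, 8 → best response Std-B.
VendorY against (Std-B, Std-D): payoffs 17, 12 → best response Std-B.
VendorY against (Std-C, Std-C): payoffs 1, 13 → best response Std-C.
VendorY against (Std-C, Std-D): payoffs 2, 5 → best response Std-C.
VendorZ against (Std-A, Std-B): payoffs 6, 12 → best response Std-D.
VendorZ against (Std-A, Std-C): payoffs 20, 15 → best response Std-C.
VendorZ against (Std-B, Std-B): payoffs 10, 16 → best response Std-D.
VendorZ against (Std-B, Std-C): payoffs 19, 6 → best response Std-C.
VendorZ against (Std-C, Std-B): payoffs 18, 17 → best response Std-C.
VendorZ against (Std-C, Std-C): payoffs 7, 14 → best response Std-D.
Mutual best responses: (Std-A, Std-C, Std-C); (Std-B, Std-B, Std-D); (Std-C, Std-C, Std-D).

The pure Nash equilibria are (Std-A, Std-C, Std-C) and (Std-B, Std-B, Std-D) and (Std-C, Std-C, Std-D).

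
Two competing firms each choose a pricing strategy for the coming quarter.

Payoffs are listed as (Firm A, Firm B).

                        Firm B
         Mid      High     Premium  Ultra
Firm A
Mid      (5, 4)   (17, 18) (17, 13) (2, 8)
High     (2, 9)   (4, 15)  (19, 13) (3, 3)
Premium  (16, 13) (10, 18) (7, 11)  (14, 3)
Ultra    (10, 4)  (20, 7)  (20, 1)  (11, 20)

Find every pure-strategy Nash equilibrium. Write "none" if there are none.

No pure-strategy Nash equilibrium.

For each player, find the best response to each opponent profile; mutual best responses are the pure NE.
Firm A against Mid: payoffs 5, 2, 16, 10 → best response Premium.
Firm A against High: payoffs 17, 4, 10, 20 → best response Ultra.
Firm A against Premium: payoffs 17, 19, 7, 20 → best response Ultra.
Firm A against Ultra: payoffs 2, 3, 14, 11 → best response Premium.
Firm B against Mid: payoffs 4, 18, 13, 8 → best response High.
Firm B against High: payoffs 9, 15, 13, 3 → best response High.
Firm B against Premium: payoffs 13, 18, 11, 3 → best response High.
Firm B against Ultra: payoffs 4, 7, 1, 20 → best response Ultra.
No profile is a mutual best response for all players.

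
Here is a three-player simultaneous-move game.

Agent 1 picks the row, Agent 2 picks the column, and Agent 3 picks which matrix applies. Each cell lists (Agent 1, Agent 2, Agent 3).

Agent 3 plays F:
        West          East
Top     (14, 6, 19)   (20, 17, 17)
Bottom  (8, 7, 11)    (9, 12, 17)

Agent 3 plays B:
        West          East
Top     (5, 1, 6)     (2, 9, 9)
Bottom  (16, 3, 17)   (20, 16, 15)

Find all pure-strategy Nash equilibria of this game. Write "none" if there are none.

Pure NE: (Top, East, F)

(Top, West, F): Agent 2 can switch to East (6 → 17). Not NE.
(Top, West, B): Agent 1 can switch to Bottom (5 → 16). Not NE.
(Top, East, F): Agent 1 gets 20, best alternative 9; Agent 2 gets 17, best alternative 6; Agent 3 gets 17, best alternative 9. No profitable deviation — NE.
(Top, East, B): Agent 1 can switch to Bottom (2 → 20). Not NE.
(Bottom, West, F): Agent 1 can switch to Top (8 → 14). Not NE.
(Bottom, West, B): Agent 2 can switch to East (3 → 16). Not NE.
(Bottom, East, F): Agent 1 can switch to Top (9 → 20). Not NE.
(Bottom, East, B): Agent 3 can switch to F (15 → 17). Not NE.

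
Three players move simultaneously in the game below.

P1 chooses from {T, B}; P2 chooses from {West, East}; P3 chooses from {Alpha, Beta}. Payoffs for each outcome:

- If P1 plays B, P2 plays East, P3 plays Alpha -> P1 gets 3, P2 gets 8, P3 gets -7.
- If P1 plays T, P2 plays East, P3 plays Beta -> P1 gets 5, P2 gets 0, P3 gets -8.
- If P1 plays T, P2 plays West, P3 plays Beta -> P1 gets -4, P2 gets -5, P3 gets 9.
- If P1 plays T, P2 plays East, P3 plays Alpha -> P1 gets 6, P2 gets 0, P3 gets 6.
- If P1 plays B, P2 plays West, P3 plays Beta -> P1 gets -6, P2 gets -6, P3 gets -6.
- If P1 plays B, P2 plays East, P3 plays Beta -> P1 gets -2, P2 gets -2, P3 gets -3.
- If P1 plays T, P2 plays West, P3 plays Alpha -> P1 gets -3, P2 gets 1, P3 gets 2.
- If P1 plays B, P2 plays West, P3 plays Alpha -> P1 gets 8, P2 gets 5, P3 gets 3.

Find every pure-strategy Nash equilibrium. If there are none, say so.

P1 against (West, Alpha): payoffs -3, 8 → best response B.
P1 against (West, Beta): payoffs -4, -6 → best response T.
P1 against (East, Alpha): payoffs 6, 3 → best response T.
P1 against (East, Beta): payoffs 5, -2 → best response T.
P2 against (T, Alpha): payoffs 1, 0 → best response West.
P2 against (T, Beta): payoffs -5, 0 → best response East.
P2 against (B, Alpha): payoffs 5, 8 → best response East.
P2 against (B, Beta): payoffs -6, -2 → best response East.
P3 against (T, West): payoffs 2, 9 → best response Beta.
P3 against (T, East): payoffs 6, -8 → best response Alpha.
P3 against (B, West): payoffs 3, -6 → best response Alpha.
P3 against (B, East): payoffs -7, -3 → best response Beta.
No profile is a mutual best response for all players.

none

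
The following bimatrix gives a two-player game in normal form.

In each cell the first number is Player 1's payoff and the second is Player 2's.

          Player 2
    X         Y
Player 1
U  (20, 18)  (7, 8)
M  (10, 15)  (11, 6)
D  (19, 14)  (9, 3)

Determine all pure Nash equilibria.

Pure NE: (U, X)

Mark each player's best response to every combination of opponents' strategies; a profile where every player is best-responding is a pure Nash equilibrium.
Player 1 against X: payoffs 20, 10, 19 → best response U.
Player 1 against Y: payoffs 7, 11, 9 → best response M.
Player 2 against U: payoffs 18, 8 → best response X.
Player 2 against M: payoffs 15, 6 → best response X.
Player 2 against D: payoffs 14, 3 → best response X.
Mutual best responses: (U, X).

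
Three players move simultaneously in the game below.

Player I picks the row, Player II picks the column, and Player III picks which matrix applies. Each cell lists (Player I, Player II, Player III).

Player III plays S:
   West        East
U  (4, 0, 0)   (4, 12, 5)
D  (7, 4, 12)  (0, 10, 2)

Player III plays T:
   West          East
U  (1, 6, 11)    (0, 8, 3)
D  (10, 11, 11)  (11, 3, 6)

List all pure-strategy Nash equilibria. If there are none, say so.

Player I against (West, S): payoffs 4, 7 → best response D.
Player I against (West, T): payoffs 1, 10 → best response D.
Player I against (East, S): payoffs 4, 0 → best response U.
Player I against (East, T): payoffs 0, 11 → best response D.
Player II against (U, S): payoffs 0, 12 → best response East.
Player II against (U, T): payoffs 6, 8 → best response East.
Player II against (D, S): payoffs 4, 10 → best response East.
Player II against (D, T): payoffs 11, 3 → best response West.
Player III against (U, West): payoffs 0, 11 → best response T.
Player III against (U, East): payoffs 5, 3 → best response S.
Player III against (D, West): payoffs 12, 11 → best response S.
Player III against (D, East): payoffs 2, 6 → best response T.
Mutual best responses: (U, East, S).

(U, East, S)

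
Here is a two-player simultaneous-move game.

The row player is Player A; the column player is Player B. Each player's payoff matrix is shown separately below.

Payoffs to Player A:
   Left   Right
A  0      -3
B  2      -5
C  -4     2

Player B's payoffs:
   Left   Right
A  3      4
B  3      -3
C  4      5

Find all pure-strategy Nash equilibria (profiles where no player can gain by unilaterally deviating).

Player A against Left: payoffs 0, 2, -4 → best response B.
Player A against Right: payoffs -3, -5, 2 → best response C.
Player B against A: payoffs 3, 4 → best response Right.
Player B against B: payoffs 3, -3 → best response Left.
Player B against C: payoffs 4, 5 → best response Right.
Mutual best responses: (B, Left); (C, Right).

The pure Nash equilibria are (B, Left) and (C, Right).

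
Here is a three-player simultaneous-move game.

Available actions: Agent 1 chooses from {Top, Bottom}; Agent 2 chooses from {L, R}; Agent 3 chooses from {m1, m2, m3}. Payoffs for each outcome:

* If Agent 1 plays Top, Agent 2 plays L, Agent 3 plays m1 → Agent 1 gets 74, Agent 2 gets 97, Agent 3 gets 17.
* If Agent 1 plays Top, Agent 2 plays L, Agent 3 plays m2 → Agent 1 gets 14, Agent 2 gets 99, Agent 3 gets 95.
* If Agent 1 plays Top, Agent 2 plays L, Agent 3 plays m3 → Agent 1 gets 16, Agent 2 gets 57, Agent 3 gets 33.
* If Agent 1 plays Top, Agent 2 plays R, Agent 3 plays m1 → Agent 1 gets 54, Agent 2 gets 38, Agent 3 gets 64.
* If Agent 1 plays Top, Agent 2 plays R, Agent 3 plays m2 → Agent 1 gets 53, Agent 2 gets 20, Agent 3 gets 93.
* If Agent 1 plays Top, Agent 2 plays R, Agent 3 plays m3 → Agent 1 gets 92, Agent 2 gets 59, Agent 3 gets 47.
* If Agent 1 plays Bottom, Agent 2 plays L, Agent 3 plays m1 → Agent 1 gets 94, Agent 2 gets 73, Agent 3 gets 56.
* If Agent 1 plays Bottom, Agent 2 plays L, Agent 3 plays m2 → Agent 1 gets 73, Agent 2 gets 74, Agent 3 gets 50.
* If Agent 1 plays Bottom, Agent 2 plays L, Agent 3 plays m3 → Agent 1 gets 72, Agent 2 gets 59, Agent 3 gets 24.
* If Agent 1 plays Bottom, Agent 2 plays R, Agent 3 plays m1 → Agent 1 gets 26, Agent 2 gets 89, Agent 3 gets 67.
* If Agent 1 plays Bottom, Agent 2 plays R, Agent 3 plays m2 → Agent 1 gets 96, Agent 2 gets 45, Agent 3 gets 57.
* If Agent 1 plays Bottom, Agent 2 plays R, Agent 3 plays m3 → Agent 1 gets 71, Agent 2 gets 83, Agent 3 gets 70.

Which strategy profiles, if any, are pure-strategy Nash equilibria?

none

Agent 1 against (L, m1): payoffs 74, 94 → best response Bottom.
Agent 1 against (L, m2): payoffs 14, 73 → best response Bottom.
Agent 1 against (L, m3): payoffs 16, 72 → best response Bottom.
Agent 1 against (R, m1): payoffs 54, 26 → best response Top.
Agent 1 against (R, m2): payoffs 53, 96 → best response Bottom.
Agent 1 against (R, m3): payoffs 92, 71 → best response Top.
Agent 2 against (Top, m1): payoffs 97, 38 → best response L.
Agent 2 against (Top, m2): payoffs 99, 20 → best response L.
Agent 2 against (Top, m3): payoffs 57, 59 → best response R.
Agent 2 against (Bottom, m1): payoffs 73, 89 → best response R.
Agent 2 against (Bottom, m2): payoffs 74, 45 → best response L.
Agent 2 against (Bottom, m3): payoffs 59, 83 → best response R.
Agent 3 against (Top, L): payoffs 17, 95, 33 → best response m2.
Agent 3 against (Top, R): payoffs 64, 93, 47 → best response m2.
Agent 3 against (Bottom, L): payoffs 56, 50, 24 → best response m1.
Agent 3 against (Bottom, R): payoffs 67, 57, 70 → best response m3.
No profile is a mutual best response for all players.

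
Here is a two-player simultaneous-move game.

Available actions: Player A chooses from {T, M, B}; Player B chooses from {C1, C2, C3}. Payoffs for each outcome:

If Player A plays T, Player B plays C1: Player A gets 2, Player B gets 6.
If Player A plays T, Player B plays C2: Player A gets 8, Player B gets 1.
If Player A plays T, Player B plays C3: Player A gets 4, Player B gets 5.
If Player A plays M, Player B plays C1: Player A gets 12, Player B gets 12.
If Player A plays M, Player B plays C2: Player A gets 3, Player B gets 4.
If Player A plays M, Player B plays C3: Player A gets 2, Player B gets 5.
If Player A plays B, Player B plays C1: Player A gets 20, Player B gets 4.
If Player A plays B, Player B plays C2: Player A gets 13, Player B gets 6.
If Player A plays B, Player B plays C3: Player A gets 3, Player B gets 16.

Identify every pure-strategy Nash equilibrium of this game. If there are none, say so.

This game has no pure Nash equilibrium.

(T, C1): Player A can switch to M (2 → 12). Not NE.
(T, C2): Player A can switch to B (8 → 13). Not NE.
(T, C3): Player B can switch to C1 (5 → 6). Not NE.
(M, C1): Player A can switch to B (12 → 20). Not NE.
(M, C2): Player A can switch to T (3 → 8). Not NE.
(M, C3): Player A can switch to T (2 → 4). Not NE.
(B, C1): Player B can switch to C2 (4 → 6). Not NE.
(B, C2): Player B can switch to C3 (6 → 16). Not NE.
(B, C3): Player A can switch to T (3 → 4). Not NE.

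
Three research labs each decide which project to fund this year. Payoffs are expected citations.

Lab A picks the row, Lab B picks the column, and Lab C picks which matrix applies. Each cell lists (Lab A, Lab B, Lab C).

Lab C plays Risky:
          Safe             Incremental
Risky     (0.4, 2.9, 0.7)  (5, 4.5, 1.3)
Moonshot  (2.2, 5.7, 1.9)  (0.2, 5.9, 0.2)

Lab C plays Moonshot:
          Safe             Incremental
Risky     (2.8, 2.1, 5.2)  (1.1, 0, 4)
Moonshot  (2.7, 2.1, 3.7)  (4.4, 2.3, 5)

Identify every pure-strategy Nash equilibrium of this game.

The pure Nash equilibria are (Risky, Safe, Moonshot), (Moonshot, Incremental, Moonshot).

(Risky, Safe, Risky): Lab A can switch to Moonshot (0.4 → 2.2). Not NE.
(Risky, Safe, Moonshot): Lab A gets 2.8, best alternative 2.7; Lab B gets 2.1, best alternative 0; Lab C gets 5.2, best alternative 0.7. No profitable deviation — NE.
(Risky, Incremental, Risky): Lab C can switch to Moonshot (1.3 → 4). Not NE.
(Risky, Incremental, Moonshot): Lab A can switch to Moonshot (1.1 → 4.4). Not NE.
(Moonshot, Safe, Risky): Lab B can switch to Incremental (5.7 → 5.9). Not NE.
(Moonshot, Safe, Moonshot): Lab A can switch to Risky (2.7 → 2.8). Not NE.
(Moonshot, Incremental, Risky): Lab A can switch to Risky (0.2 → 5). Not NE.
(Moonshot, Incremental, Moonshot): Lab A gets 4.4, best alternative 1.1; Lab B gets 2.3, best alternative 2.1; Lab C gets 5, best alternative 0.2. No profitable deviation — NE.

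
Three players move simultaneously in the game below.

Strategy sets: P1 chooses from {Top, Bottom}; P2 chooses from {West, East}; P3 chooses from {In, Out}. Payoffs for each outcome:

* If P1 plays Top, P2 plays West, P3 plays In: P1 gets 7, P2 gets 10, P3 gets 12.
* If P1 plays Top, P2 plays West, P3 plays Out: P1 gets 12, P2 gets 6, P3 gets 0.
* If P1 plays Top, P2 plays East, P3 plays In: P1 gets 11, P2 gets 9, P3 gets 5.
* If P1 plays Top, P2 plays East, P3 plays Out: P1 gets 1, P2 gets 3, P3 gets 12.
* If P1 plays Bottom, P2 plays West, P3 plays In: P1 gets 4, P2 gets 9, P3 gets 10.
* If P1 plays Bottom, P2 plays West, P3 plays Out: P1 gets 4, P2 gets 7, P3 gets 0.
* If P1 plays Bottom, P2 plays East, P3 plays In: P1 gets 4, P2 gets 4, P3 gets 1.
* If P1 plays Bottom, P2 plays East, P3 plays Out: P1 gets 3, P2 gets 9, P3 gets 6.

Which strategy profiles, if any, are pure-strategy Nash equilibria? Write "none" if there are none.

The pure Nash equilibria are (Top, West, In); (Bottom, East, Out).

Mark each player's best response to every combination of opponents' strategies; a profile where every player is best-responding is a pure Nash equilibrium.
P1 against (West, In): payoffs 7, 4 → best response Top.
P1 against (West, Out): payoffs 12, 4 → best response Top.
P1 against (East, In): payoffs 11, 4 → best response Top.
P1 against (East, Out): payoffs 1, 3 → best response Bottom.
P2 against (Top, In): payoffs 10, 9 → best response West.
P2 against (Top, Out): payoffs 6, 3 → best response West.
P2 against (Bottom, In): payoffs 9, 4 → best response West.
P2 against (Bottom, Out): payoffs 7, 9 → best response East.
P3 against (Top, West): payoffs 12, 0 → best response In.
P3 against (Top, East): payoffs 5, 12 → best response Out.
P3 against (Bottom, West): payoffs 10, 0 → best response In.
P3 against (Bottom, East): payoffs 1, 6 → best response Out.
Mutual best responses: (Top, West, In); (Bottom, East, Out).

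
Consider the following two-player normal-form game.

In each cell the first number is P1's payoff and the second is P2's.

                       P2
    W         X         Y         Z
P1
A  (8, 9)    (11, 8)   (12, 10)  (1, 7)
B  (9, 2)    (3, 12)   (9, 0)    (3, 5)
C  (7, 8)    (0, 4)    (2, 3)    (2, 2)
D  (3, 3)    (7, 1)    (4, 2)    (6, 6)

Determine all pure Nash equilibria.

Check each profile: it is a Nash equilibrium iff no player can strictly gain by switching unilaterally.
(A, W): P1 can switch to B (8 → 9). Not NE.
(A, X): P2 can switch to W (8 → 9). Not NE.
(A, Y): P1 gets 12, best alternative 9; P2 gets 10, best alternative 9. No profitable deviation — NE.
(A, Z): P1 can switch to B (1 → 3). Not NE.
(B, W): P2 can switch to X (2 → 12). Not NE.
(B, X): P1 can switch to A (3 → 11). Not NE.
(B, Y): P1 can switch to A (9 → 12). Not NE.
(B, Z): P1 can switch to D (3 → 6). Not NE.
(C, W): P1 can switch to A (7 → 8). Not NE.
(C, X): P1 can switch to A (0 → 11). Not NE.
(C, Y): P1 can switch to A (2 → 12). Not NE.
(C, Z): P1 can switch to B (2 → 3). Not NE.
(D, W): P1 can switch to A (3 → 8). Not NE.
(D, Z): P1 gets 6, best alternative 3; P2 gets 6, best alternative 3. No profitable deviation — NE.
(The remaining 2 profiles each have a profitable deviation by the same check.)

Pure-strategy Nash equilibria: (A, Y), (D, Z)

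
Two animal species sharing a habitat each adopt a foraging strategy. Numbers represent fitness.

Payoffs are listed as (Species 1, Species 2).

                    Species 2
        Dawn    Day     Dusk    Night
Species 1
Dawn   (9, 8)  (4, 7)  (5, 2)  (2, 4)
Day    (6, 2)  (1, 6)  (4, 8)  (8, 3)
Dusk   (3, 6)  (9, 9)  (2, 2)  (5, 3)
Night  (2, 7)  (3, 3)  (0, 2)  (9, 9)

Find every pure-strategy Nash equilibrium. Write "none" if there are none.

Check each profile: it is a Nash equilibrium iff no player can strictly gain by switching unilaterally.
(Dawn, Dawn): Species 1 gets 9, best alternative 6; Species 2 gets 8, best alternative 7. No profitable deviation — NE.
(Dawn, Day): Species 1 can switch to Dusk (4 → 9). Not NE.
(Dawn, Dusk): Species 2 can switch to Dawn (2 → 8). Not NE.
(Dawn, Night): Species 1 can switch to Day (2 → 8). Not NE.
(Day, Dawn): Species 1 can switch to Dawn (6 → 9). Not NE.
(Day, Day): Species 1 can switch to Dawn (1 → 4). Not NE.
(Day, Dusk): Species 1 can switch to Dawn (4 → 5). Not NE.
(Day, Night): Species 1 can switch to Night (8 → 9). Not NE.
(Dusk, Dawn): Species 1 can switch to Dawn (3 → 9). Not NE.
(Dusk, Day): Species 1 gets 9, best alternative 4; Species 2 gets 9, best alternative 6. No profitable deviation — NE.
(Dusk, Dusk): Species 1 can switch to Dawn (2 → 5). Not NE.
(Dusk, Night): Species 1 can switch to Day (5 → 8). Not NE.
(Night, Night): Species 1 gets 9, best alternative 8; Species 2 gets 9, best alternative 7. No profitable deviation — NE.
(The remaining 3 profiles each have a profitable deviation by the same check.)

(Dawn, Dawn), (Dusk, Day), (Night, Night)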